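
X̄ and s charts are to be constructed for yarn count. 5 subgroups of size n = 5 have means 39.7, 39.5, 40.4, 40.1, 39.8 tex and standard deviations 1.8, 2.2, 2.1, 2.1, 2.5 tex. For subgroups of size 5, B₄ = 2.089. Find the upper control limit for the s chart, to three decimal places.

s̄ = (1.8 + 2.2 + 2.1 + 2.1 + 2.5) / 5 = 2.1400
UCL_s = B₄·s̄ = 2.089 × 2.1400 = 4.4705

4.470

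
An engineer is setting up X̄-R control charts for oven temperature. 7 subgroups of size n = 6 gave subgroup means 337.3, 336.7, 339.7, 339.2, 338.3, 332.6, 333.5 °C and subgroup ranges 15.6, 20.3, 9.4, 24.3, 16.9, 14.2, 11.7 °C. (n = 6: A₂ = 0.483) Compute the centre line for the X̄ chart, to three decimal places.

336.757

X̄̄ = (337.3 + 336.7 + 339.7 + 339.2 + 338.3 + 332.6 + 333.5) / 7 = 2357.3000 / 7 = 336.7571
CL = X̄̄ = 336.7571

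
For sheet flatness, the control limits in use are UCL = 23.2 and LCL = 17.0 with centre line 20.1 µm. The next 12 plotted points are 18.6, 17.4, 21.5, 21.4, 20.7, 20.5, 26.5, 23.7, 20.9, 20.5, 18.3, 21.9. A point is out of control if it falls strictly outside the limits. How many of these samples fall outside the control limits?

2

Compare each point to [17.0, 23.2]: sample 7 = 26.5 > UCL; sample 8 = 23.7 > UCL.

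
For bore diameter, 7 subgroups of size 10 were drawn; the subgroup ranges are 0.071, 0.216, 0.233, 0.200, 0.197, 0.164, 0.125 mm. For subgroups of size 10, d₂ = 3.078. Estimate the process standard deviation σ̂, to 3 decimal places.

R̄ = (0.071 + 0.216 + 0.233 + 0.200 + 0.197 + 0.164 + 0.125) / 7 = 0.1723
σ̂ = R̄ / d₂ = 0.1723 / 3.078 = 0.0560

0.056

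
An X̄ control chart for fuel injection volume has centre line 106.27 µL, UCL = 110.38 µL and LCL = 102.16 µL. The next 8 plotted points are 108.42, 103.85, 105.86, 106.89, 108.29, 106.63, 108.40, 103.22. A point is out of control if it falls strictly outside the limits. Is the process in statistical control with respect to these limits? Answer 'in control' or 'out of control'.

All 8 points lie within [102.16, 110.38].

in control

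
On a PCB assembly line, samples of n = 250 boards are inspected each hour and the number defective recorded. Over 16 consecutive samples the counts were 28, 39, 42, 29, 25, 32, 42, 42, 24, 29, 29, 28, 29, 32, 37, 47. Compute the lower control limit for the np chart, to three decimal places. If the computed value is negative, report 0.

17.242

p̄ = Σdᵢ / (k·n) = 534 / (16 × 250) = 0.13350
LCL = np̄ − 3·√(np̄(1−p̄)) = 33.3750 − 3 × 5.3777 = 17.2420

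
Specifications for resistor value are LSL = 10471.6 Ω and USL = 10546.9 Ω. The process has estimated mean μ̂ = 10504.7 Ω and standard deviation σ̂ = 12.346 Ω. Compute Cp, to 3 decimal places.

Cp = (USL − LSL) / (6σ̂) = (10546.9 − 10471.6) / (6 × 12.346) = 75.3000 / 74.0760 = 1.0165

1.017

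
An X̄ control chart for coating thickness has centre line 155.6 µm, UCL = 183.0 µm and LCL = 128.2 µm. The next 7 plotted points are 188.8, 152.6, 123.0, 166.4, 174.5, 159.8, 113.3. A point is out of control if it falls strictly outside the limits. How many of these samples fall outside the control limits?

Compare each point to [128.2, 183.0]: sample 1 = 188.8 > UCL; sample 3 = 123.0 < LCL; sample 7 = 113.3 < LCL.

3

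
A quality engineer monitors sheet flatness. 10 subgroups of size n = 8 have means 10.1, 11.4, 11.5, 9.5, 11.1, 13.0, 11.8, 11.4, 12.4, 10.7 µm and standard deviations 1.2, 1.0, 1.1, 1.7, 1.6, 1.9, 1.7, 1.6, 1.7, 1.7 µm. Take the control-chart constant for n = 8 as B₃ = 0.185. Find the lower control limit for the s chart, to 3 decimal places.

s̄ = (1.2 + 1.0 + 1.1 + 1.7 + 1.6 + 1.9 + 1.7 + 1.6 + 1.7 + 1.7) / 10 = 1.5200
LCL_s = B₃·s̄ = 0.185 × 1.5200 = 0.2812

0.281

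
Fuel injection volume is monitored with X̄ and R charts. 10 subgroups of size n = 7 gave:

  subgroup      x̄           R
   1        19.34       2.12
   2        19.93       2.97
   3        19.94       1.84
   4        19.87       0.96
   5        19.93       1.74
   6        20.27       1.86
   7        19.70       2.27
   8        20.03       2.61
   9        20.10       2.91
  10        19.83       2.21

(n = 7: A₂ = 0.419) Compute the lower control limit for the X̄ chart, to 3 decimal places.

X̄̄ = (19.34 + 19.93 + 19.94 + 19.87 + 19.93 + 20.27 + 19.70 + 20.03 + 20.10 + 19.83) / 10 = 198.9400 / 10 = 19.8940
R̄ = (2.12 + 2.97 + 1.84 + 0.96 + 1.74 + 1.86 + 2.27 + 2.61 + 2.91 + 2.21) / 10 = 21.4900 / 10 = 2.1490
LCL = X̄̄ − A₂·R̄ = 19.8940 − 0.419 × 2.1490 = 18.9936

18.994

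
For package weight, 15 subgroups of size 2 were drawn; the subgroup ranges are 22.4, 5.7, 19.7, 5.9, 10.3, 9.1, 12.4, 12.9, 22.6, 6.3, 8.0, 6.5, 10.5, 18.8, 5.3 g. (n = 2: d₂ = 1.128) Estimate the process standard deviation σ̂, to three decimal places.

10.426

R̄ = (22.4 + 5.7 + 19.7 + 5.9 + 10.3 + 9.1 + 12.4 + 12.9 + 22.6 + 6.3 + 8.0 + 6.5 + 10.5 + 18.8 + 5.3) / 15 = 11.7600
σ̂ = R̄ / d₂ = 11.7600 / 1.128 = 10.4255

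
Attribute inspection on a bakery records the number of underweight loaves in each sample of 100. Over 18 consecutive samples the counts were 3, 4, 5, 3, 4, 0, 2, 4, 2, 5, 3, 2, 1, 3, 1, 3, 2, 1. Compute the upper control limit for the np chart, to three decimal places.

p̄ = Σdᵢ / (k·n) = 48 / (18 × 100) = 0.02667
UCL = np̄ + 3·√(np̄(1−p̄)) = 2.6667 + 3 × √(2.6667×0.97333) = 2.6667 + 3 × 1.6111 = 7.4999

7.500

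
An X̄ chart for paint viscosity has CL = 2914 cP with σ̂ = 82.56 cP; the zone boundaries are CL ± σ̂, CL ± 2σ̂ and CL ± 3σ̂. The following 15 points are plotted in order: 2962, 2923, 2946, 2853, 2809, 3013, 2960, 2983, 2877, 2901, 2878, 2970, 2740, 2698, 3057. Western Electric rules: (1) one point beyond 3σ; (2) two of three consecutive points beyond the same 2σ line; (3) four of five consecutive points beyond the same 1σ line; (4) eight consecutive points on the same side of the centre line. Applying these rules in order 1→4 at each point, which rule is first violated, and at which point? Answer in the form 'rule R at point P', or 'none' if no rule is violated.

Zone of each point (C = within 1σ̂, B = 1σ̂–2σ̂, A = 2σ̂–3σ̂, * = beyond 3σ̂; sign = side of CL): 1:+C, 2:+C, 3:+C, 4:-C, 5:-B, 6:+B, 7:+C, 8:+C, 9:-C, 10:-C, 11:-C, 12:+C, 13:-A, 14:-A, 15:+B
Rule 2 (two of three consecutive points beyond the same 2σ limit) is satisfied at point 14.

rule 2 at point 14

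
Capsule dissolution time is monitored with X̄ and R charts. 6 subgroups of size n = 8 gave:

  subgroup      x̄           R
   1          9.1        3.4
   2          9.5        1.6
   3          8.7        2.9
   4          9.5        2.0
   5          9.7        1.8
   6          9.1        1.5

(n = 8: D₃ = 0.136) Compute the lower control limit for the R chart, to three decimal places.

0.299

R̄ = (3.4 + 1.6 + 2.9 + 2.0 + 1.8 + 1.5) / 6 = 13.2000 / 6 = 2.2000
LCL_R = D₃·R̄ = 0.136 × 2.2000 = 0.2992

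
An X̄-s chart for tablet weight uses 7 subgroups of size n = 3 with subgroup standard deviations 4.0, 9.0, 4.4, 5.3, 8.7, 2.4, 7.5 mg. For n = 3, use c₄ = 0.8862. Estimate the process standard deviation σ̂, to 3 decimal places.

6.658

s̄ = (4.0 + 9.0 + 4.4 + 5.3 + 8.7 + 2.4 + 7.5) / 7 = 5.9000
σ̂ = s̄ / c₄ = 5.9000 / 0.8862 = 6.6576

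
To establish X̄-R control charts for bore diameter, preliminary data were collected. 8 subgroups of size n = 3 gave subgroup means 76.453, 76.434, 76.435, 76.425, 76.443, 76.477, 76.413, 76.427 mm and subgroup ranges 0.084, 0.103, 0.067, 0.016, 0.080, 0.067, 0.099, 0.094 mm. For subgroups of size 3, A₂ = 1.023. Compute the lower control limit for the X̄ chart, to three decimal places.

76.360

X̄̄ = (76.453 + 76.434 + 76.435 + 76.425 + 76.443 + 76.477 + 76.413 + 76.427) / 8 = 611.5070 / 8 = 76.4384
R̄ = (0.084 + 0.103 + 0.067 + 0.016 + 0.080 + 0.067 + 0.099 + 0.094) / 8 = 0.6100 / 8 = 0.0762
LCL = X̄̄ − A₂·R̄ = 76.4384 − 1.023 × 0.0762 = 76.3604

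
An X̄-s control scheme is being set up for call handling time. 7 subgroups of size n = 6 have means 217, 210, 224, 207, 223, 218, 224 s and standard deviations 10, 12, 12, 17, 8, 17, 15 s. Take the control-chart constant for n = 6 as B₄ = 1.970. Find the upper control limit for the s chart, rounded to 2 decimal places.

s̄ = (10 + 12 + 12 + 17 + 8 + 17 + 15) / 7 = 13.0000
UCL_s = B₄·s̄ = 1.970 × 13.0000 = 25.6100

25.61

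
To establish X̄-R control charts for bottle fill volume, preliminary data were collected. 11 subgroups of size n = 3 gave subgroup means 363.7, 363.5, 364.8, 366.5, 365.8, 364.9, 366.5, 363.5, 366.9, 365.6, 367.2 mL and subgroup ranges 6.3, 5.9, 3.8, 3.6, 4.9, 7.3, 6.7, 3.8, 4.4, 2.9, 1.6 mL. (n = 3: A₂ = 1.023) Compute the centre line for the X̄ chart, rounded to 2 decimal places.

X̄̄ = (363.7 + 363.5 + 364.8 + 366.5 + 365.8 + 364.9 + 366.5 + 363.5 + 366.9 + 365.6 + 367.2) / 11 = 4018.9000 / 11 = 365.3545
CL = X̄̄ = 365.3545

365.35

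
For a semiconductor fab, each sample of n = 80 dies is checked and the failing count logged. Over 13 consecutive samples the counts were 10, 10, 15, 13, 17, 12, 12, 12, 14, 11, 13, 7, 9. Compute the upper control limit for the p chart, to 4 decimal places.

p̄ = Σdᵢ / (k·n) = 155 / (13 × 80) = 0.14904
UCL = p̄ + 3·√(p̄(1−p̄)/n) = 0.14904 + 3 × √(0.14904×0.85096/80) = 0.14904 + 3 × 0.03982 = 0.26849

0.2685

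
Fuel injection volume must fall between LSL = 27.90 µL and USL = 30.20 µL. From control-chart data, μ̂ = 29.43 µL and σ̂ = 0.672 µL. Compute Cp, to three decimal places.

0.570

Cp = (USL − LSL) / (6σ̂) = (30.20 − 27.90) / (6 × 0.672) = 2.3000 / 4.0320 = 0.5704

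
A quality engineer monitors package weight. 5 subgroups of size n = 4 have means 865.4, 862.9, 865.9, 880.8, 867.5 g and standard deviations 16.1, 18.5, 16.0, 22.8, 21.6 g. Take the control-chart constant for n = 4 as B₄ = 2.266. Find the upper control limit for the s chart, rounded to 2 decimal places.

43.05

s̄ = (16.1 + 18.5 + 16.0 + 22.8 + 21.6) / 5 = 19.0000
UCL_s = B₄·s̄ = 2.266 × 19.0000 = 43.0540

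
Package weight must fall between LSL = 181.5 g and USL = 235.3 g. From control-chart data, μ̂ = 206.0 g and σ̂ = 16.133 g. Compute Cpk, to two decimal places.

0.51

Cpu = (USL − μ̂) / (3σ̂) = (235.3 − 206.0) / (3 × 16.133) = 0.6054; Cpl = (μ̂ − LSL) / (3σ̂) = (206.0 − 181.5) / (3 × 16.133) = 0.5062; Cpk = min(Cpu, Cpl) = 0.5062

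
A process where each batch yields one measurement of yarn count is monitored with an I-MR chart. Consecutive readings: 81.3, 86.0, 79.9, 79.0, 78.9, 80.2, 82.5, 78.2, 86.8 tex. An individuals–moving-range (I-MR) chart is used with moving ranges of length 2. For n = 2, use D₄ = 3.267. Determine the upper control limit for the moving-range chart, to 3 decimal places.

Moving ranges: 4.7, 6.1, 0.9, 0.1, 1.3, 2.3, 4.3, 8.6; M̄R̄ = 28.3000 / 8 = 3.5375
UCL_MR = D₄·M̄R̄ = 3.267 × 3.5375 = 11.5570

11.557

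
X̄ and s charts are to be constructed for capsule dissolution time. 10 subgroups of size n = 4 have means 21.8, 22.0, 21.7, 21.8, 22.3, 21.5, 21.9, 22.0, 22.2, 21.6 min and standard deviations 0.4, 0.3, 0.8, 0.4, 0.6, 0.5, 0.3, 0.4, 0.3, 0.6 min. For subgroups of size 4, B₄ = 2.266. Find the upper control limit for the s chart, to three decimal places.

s̄ = (0.4 + 0.3 + 0.8 + 0.4 + 0.6 + 0.5 + 0.3 + 0.4 + 0.3 + 0.6) / 10 = 0.4600
UCL_s = B₄·s̄ = 2.266 × 0.4600 = 1.0424

1.042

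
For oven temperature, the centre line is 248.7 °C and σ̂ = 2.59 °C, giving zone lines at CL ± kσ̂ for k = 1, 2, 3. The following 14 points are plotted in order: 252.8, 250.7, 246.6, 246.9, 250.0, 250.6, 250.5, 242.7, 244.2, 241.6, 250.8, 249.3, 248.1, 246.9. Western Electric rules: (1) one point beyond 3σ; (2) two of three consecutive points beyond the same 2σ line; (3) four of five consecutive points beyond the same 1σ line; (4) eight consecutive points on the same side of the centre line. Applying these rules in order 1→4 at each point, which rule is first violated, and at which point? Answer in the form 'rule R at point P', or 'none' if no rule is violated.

rule 2 at point 10

Zone of each point (C = within 1σ̂, B = 1σ̂–2σ̂, A = 2σ̂–3σ̂, * = beyond 3σ̂; sign = side of CL): 1:+B, 2:+C, 3:-C, 4:-C, 5:+C, 6:+C, 7:+C, 8:-A, 9:-B, 10:-A, 11:+C, 12:+C, 13:-C, 14:-C
Rule 2 (two of three consecutive points beyond the same 2σ limit) is satisfied at point 10.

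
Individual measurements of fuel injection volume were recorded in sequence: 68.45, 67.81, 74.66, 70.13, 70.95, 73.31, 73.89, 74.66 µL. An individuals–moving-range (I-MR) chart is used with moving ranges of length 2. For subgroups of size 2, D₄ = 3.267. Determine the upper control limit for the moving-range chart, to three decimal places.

Moving ranges: 0.64, 6.85, 4.53, 0.82, 2.36, 0.58, 0.77; M̄R̄ = 16.5500 / 7 = 2.3643
UCL_MR = D₄·M̄R̄ = 3.267 × 2.3643 = 7.7241

7.724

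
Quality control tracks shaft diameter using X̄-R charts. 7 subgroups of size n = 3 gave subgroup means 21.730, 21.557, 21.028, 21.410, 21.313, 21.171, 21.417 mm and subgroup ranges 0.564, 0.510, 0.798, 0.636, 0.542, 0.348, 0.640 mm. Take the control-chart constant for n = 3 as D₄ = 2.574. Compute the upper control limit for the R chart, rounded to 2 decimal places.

R̄ = (0.564 + 0.510 + 0.798 + 0.636 + 0.542 + 0.348 + 0.640) / 7 = 4.0380 / 7 = 0.5769
UCL_R = D₄·R̄ = 2.574 × 0.5769 = 1.4848

1.48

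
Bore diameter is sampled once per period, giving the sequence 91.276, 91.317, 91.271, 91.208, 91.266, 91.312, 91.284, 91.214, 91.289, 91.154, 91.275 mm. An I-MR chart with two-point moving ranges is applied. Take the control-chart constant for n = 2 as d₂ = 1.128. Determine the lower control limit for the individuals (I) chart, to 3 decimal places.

91.079

X̄ = (91.276 + 91.317 + 91.271 + 91.208 + 91.266 + 91.312 + 91.284 + 91.214 + 91.289 + 91.154 + 91.275) / 11 = 91.2605
Moving ranges: 0.041, 0.046, 0.063, 0.058, 0.046, 0.028, 0.070, 0.075, 0.135, 0.121; M̄R̄ = 0.6830 / 10 = 0.0683
LCL = X̄ − 3·M̄R̄/d₂ = 91.2605 − 3 × 0.0683 / 1.128 = 91.0789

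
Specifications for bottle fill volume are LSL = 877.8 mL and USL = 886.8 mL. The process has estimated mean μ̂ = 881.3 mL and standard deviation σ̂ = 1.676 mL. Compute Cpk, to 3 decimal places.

Cpu = (USL − μ̂) / (3σ̂) = (886.8 − 881.3) / (3 × 1.676) = 1.0939; Cpl = (μ̂ − LSL) / (3σ̂) = (881.3 − 877.8) / (3 × 1.676) = 0.6961; Cpk = min(Cpu, Cpl) = 0.6961

0.696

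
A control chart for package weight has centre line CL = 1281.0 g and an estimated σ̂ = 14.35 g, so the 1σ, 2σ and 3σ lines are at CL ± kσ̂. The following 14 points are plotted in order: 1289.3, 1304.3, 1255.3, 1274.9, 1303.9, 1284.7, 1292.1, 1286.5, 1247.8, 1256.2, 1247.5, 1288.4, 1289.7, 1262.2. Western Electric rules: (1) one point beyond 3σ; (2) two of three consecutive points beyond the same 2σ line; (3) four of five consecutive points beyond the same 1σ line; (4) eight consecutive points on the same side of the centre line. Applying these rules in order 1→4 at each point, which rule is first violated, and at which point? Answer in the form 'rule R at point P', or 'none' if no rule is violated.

Zone of each point (C = within 1σ̂, B = 1σ̂–2σ̂, A = 2σ̂–3σ̂, * = beyond 3σ̂; sign = side of CL): 1:+C, 2:+B, 3:-B, 4:-C, 5:+B, 6:+C, 7:+C, 8:+C, 9:-A, 10:-B, 11:-A, 12:+C, 13:+C, 14:-B
Rule 2 (two of three consecutive points beyond the same 2σ limit) is satisfied at point 11.

rule 2 at point 11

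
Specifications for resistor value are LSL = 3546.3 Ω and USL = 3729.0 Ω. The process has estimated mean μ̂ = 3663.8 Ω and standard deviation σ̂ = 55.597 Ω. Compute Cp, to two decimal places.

Cp = (USL − LSL) / (6σ̂) = (3729.0 − 3546.3) / (6 × 55.597) = 182.7000 / 333.5820 = 0.5477

0.55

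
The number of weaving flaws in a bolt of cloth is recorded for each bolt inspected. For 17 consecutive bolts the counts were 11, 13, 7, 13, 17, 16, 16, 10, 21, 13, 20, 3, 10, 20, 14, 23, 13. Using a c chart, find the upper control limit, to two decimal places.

25.39

c̄ = (11 + 13 + 7 + 13 + 17 + 16 + 16 + 10 + 21 + 13 + 20 + 3 + 10 + 20 + 14 + 23 + 13) / 17 = 240 / 17 = 14.1176
UCL = c̄ + 3√c̄ = 14.1176 + 3 × √14.1176 = 14.1176 + 3 × 3.7573 = 25.3897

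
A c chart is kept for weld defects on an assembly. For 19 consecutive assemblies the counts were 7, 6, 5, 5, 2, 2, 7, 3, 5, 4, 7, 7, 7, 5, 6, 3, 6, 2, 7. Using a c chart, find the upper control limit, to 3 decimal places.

c̄ = (7 + 6 + 5 + 5 + 2 + 2 + 7 + 3 + 5 + 4 + 7 + 7 + 7 + 5 + 6 + 3 + 6 + 2 + 7) / 19 = 96 / 19 = 5.0526
UCL = c̄ + 3√c̄ = 5.0526 + 3 × √5.0526 = 5.0526 + 3 × 2.2478 = 11.7960

11.796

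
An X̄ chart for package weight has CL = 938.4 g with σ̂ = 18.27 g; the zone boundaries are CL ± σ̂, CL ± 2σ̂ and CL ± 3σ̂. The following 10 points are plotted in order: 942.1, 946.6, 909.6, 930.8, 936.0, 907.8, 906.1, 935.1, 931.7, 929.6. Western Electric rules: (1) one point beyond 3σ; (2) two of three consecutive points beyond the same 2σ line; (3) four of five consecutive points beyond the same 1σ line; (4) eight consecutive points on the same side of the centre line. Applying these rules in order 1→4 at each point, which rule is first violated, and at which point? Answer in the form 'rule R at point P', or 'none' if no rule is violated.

Zone of each point (C = within 1σ̂, B = 1σ̂–2σ̂, A = 2σ̂–3σ̂, * = beyond 3σ̂; sign = side of CL): 1:+C, 2:+C, 3:-B, 4:-C, 5:-C, 6:-B, 7:-B, 8:-C, 9:-C, 10:-C
Rule 4 (eight consecutive points on the same side of the centre line) is satisfied at point 10.

rule 4 at point 10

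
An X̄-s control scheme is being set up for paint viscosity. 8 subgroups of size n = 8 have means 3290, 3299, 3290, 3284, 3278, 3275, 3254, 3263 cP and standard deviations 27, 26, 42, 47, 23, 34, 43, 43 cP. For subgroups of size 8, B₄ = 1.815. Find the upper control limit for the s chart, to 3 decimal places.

64.659

s̄ = (27 + 26 + 42 + 47 + 23 + 34 + 43 + 43) / 8 = 35.6250
UCL_s = B₄·s̄ = 1.815 × 35.6250 = 64.6594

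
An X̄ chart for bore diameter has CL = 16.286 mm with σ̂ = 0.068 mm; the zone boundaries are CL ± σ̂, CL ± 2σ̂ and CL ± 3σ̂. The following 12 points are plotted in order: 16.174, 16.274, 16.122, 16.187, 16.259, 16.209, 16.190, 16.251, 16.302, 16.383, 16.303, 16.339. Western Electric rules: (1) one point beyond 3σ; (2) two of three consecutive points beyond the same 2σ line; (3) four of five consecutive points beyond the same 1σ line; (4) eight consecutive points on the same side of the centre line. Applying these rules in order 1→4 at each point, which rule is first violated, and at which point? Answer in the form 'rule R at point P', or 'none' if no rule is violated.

Zone of each point (C = within 1σ̂, B = 1σ̂–2σ̂, A = 2σ̂–3σ̂, * = beyond 3σ̂; sign = side of CL): 1:-B, 2:-C, 3:-A, 4:-B, 5:-C, 6:-B, 7:-B, 8:-C, 9:+C, 10:+B, 11:+C, 12:+C
Rule 3 (four of five consecutive points beyond the same 1σ limit) is satisfied at point 7.

rule 3 at point 7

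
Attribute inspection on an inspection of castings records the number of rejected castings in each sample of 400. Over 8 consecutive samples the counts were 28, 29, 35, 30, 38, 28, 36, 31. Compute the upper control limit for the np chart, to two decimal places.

p̄ = Σdᵢ / (k·n) = 255 / (8 × 400) = 0.07969
UCL = np̄ + 3·√(np̄(1−p̄)) = 31.8750 + 3 × √(31.8750×0.92031) = 31.8750 + 3 × 5.4162 = 48.1235

48.12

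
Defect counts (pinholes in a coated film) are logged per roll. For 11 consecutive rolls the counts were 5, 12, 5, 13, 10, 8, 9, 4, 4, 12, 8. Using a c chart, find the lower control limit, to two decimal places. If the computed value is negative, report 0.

0.00

c̄ = (5 + 12 + 5 + 13 + 10 + 8 + 9 + 4 + 4 + 12 + 8) / 11 = 90 / 11 = 8.1818
LCL = c̄ − 3√c̄ = 8.1818 − 3 × 2.8604 = -0.3993 → 0 (cannot be negative)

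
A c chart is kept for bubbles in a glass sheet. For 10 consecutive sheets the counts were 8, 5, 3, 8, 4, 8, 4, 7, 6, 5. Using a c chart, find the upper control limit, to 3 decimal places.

c̄ = (8 + 5 + 3 + 8 + 4 + 8 + 4 + 7 + 6 + 5) / 10 = 58 / 10 = 5.8000
UCL = c̄ + 3√c̄ = 5.8000 + 3 × √5.8000 = 5.8000 + 3 × 2.4083 = 13.0250

13.025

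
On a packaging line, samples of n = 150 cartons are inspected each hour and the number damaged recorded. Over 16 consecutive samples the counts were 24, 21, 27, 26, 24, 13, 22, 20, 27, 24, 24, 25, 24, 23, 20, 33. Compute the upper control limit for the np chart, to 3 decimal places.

36.932

p̄ = Σdᵢ / (k·n) = 377 / (16 × 150) = 0.15708
UCL = np̄ + 3·√(np̄(1−p̄)) = 23.5625 + 3 × √(23.5625×0.84292) = 23.5625 + 3 × 4.4566 = 36.9323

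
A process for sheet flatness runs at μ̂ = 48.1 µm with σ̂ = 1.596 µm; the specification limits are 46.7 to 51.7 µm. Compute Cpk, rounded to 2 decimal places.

0.29

Cpu = (USL − μ̂) / (3σ̂) = (51.7 − 48.1) / (3 × 1.596) = 0.7519; Cpl = (μ̂ − LSL) / (3σ̂) = (48.1 − 46.7) / (3 × 1.596) = 0.2924; Cpk = min(Cpu, Cpl) = 0.2924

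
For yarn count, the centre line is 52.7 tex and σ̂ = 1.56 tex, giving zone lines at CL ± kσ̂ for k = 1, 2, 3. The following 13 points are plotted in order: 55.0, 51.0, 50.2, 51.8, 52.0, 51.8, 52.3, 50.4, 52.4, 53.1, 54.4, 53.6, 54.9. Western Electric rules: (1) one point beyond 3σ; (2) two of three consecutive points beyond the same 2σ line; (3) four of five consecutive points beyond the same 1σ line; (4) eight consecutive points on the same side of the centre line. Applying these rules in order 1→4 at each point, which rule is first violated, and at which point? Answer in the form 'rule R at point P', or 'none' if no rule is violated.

rule 4 at point 9

Zone of each point (C = within 1σ̂, B = 1σ̂–2σ̂, A = 2σ̂–3σ̂, * = beyond 3σ̂; sign = side of CL): 1:+B, 2:-B, 3:-B, 4:-C, 5:-C, 6:-C, 7:-C, 8:-B, 9:-C, 10:+C, 11:+B, 12:+C, 13:+B
Rule 4 (eight consecutive points on the same side of the centre line) is satisfied at point 9.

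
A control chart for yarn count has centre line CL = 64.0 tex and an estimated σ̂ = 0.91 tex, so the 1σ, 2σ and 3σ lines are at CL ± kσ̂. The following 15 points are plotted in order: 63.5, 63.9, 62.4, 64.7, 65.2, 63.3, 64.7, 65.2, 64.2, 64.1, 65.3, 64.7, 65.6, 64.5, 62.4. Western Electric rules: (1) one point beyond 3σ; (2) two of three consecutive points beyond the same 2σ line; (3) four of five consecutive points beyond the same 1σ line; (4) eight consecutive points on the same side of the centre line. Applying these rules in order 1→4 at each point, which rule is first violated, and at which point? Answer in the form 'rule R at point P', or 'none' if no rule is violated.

rule 4 at point 14

Zone of each point (C = within 1σ̂, B = 1σ̂–2σ̂, A = 2σ̂–3σ̂, * = beyond 3σ̂; sign = side of CL): 1:-C, 2:-C, 3:-B, 4:+C, 5:+B, 6:-C, 7:+C, 8:+B, 9:+C, 10:+C, 11:+B, 12:+C, 13:+B, 14:+C, 15:-B
Rule 4 (eight consecutive points on the same side of the centre line) is satisfied at point 14.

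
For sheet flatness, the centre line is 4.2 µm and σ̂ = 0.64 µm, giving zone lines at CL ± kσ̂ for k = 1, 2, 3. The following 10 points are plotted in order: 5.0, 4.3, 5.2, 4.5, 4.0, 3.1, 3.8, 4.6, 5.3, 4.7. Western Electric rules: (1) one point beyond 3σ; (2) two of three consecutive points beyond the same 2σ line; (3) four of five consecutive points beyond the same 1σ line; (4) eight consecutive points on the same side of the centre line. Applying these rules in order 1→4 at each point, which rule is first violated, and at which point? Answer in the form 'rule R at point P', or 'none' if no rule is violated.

none

Zone of each point (C = within 1σ̂, B = 1σ̂–2σ̂, A = 2σ̂–3σ̂, * = beyond 3σ̂; sign = side of CL): 1:+B, 2:+C, 3:+B, 4:+C, 5:-C, 6:-B, 7:-C, 8:+C, 9:+B, 10:+C
No rule fires across all 10 points.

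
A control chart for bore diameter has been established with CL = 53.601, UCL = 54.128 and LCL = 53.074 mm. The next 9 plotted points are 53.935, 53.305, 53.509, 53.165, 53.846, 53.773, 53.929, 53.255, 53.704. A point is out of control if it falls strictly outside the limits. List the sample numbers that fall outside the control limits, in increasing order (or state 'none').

All 9 points lie within [53.074, 54.128].

none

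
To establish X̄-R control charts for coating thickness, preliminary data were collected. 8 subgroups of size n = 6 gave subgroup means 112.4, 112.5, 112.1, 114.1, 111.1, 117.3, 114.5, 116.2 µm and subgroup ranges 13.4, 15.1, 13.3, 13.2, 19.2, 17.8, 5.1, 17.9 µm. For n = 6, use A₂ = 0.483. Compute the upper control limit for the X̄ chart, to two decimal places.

X̄̄ = (112.4 + 112.5 + 112.1 + 114.1 + 111.1 + 117.3 + 114.5 + 116.2) / 8 = 910.2000 / 8 = 113.7750
R̄ = (13.4 + 15.1 + 13.3 + 13.2 + 19.2 + 17.8 + 5.1 + 17.9) / 8 = 115.0000 / 8 = 14.3750
UCL = X̄̄ + A₂·R̄ = 113.7750 + 0.483 × 14.3750 = 120.7181

120.72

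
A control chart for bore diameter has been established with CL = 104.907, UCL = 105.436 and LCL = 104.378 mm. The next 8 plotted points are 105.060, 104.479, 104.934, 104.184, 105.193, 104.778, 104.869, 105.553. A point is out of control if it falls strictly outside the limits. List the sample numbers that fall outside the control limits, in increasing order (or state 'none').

Compare each point to [104.378, 105.436]: sample 4 = 104.184 < LCL; sample 8 = 105.553 > UCL.

4, 8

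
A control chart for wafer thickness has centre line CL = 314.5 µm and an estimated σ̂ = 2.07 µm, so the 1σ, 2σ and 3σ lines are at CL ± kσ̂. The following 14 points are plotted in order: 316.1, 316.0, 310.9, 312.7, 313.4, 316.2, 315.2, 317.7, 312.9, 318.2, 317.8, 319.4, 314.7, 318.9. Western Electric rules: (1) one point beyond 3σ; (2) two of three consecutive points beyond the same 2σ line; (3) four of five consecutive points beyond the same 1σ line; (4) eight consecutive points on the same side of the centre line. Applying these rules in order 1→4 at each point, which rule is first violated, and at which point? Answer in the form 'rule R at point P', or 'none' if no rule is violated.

Zone of each point (C = within 1σ̂, B = 1σ̂–2σ̂, A = 2σ̂–3σ̂, * = beyond 3σ̂; sign = side of CL): 1:+C, 2:+C, 3:-B, 4:-C, 5:-C, 6:+C, 7:+C, 8:+B, 9:-C, 10:+B, 11:+B, 12:+A, 13:+C, 14:+A
Rule 3 (four of five consecutive points beyond the same 1σ limit) is satisfied at point 12.

rule 3 at point 12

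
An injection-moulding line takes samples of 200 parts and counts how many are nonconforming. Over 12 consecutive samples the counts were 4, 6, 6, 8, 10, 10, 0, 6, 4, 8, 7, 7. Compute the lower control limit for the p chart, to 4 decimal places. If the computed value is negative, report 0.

0.0000

p̄ = Σdᵢ / (k·n) = 76 / (12 × 200) = 0.03167
LCL = p̄ − 3·√(p̄(1−p̄)/n) = 0.03167 − 3 × 0.01238 = -0.00548 → 0 (negative, so LCL = 0)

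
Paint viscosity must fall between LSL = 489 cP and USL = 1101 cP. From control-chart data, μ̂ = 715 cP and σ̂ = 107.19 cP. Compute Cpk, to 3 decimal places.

Cpu = (USL − μ̂) / (3σ̂) = (1101 − 715) / (3 × 107.19) = 1.2004; Cpl = (μ̂ − LSL) / (3σ̂) = (715 − 489) / (3 × 107.19) = 0.7028; Cpk = min(Cpu, Cpl) = 0.7028

0.703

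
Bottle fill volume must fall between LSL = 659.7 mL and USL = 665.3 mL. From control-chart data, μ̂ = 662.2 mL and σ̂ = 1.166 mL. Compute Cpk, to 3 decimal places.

0.715

Cpu = (USL − μ̂) / (3σ̂) = (665.3 − 662.2) / (3 × 1.166) = 0.8862; Cpl = (μ̂ − LSL) / (3σ̂) = (662.2 − 659.7) / (3 × 1.166) = 0.7147; Cpk = min(Cpu, Cpl) = 0.7147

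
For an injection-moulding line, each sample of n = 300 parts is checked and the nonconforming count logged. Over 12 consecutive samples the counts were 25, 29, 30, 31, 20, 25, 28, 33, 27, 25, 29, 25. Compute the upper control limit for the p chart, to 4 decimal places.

p̄ = Σdᵢ / (k·n) = 327 / (12 × 300) = 0.09083
UCL = p̄ + 3·√(p̄(1−p̄)/n) = 0.09083 + 3 × √(0.09083×0.90917/300) = 0.09083 + 3 × 0.01659 = 0.14061

0.1406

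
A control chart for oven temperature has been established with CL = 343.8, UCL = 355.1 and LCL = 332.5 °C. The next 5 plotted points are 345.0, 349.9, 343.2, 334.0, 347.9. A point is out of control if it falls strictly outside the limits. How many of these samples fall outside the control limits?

0

All 5 points lie within [332.5, 355.1].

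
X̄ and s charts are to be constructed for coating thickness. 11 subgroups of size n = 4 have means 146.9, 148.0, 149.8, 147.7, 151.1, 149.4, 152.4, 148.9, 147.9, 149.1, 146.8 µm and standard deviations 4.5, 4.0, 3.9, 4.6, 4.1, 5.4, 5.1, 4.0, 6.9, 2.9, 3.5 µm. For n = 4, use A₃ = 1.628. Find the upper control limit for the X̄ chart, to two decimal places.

X̄̄ = (146.9 + 148.0 + 149.8 + 147.7 + 151.1 + 149.4 + 152.4 + 148.9 + 147.9 + 149.1 + 146.8) / 11 = 148.9091
s̄ = (4.5 + 4.0 + 3.9 + 4.6 + 4.1 + 5.4 + 5.1 + 4.0 + 6.9 + 2.9 + 3.5) / 11 = 4.4455
UCL = X̄̄ + A₃·s̄ = 148.9091 + 1.628 × 4.4455 = 156.1463

156.15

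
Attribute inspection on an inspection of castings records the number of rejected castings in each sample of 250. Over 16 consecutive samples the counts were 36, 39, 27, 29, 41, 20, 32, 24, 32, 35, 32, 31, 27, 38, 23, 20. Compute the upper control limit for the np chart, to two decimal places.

45.87

p̄ = Σdᵢ / (k·n) = 486 / (16 × 250) = 0.12150
UCL = np̄ + 3·√(np̄(1−p̄)) = 30.3750 + 3 × √(30.3750×0.87850) = 30.3750 + 3 × 5.1657 = 45.8721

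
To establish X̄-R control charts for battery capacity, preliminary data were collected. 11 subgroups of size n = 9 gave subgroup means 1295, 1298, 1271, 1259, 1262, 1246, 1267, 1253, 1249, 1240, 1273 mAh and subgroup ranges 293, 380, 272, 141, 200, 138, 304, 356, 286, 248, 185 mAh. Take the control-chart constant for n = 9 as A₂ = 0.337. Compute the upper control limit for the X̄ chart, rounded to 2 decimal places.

1350.69

X̄̄ = (1295 + 1298 + 1271 + 1259 + 1262 + 1246 + 1267 + 1253 + 1249 + 1240 + 1273) / 11 = 13913.0000 / 11 = 1264.8182
R̄ = (293 + 380 + 272 + 141 + 200 + 138 + 304 + 356 + 286 + 248 + 185) / 11 = 2803.0000 / 11 = 254.8182
UCL = X̄̄ + A₂·R̄ = 1264.8182 + 0.337 × 254.8182 = 1350.6919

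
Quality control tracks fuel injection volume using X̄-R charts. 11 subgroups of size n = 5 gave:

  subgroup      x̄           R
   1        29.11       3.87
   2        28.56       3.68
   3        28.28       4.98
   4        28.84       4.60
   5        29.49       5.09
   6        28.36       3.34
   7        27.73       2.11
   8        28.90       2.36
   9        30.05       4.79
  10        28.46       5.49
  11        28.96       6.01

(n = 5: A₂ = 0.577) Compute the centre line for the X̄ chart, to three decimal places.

X̄̄ = (29.11 + 28.56 + 28.28 + 28.84 + 29.49 + 28.36 + 27.73 + 28.90 + 30.05 + 28.46 + 28.96) / 11 = 316.7400 / 11 = 28.7945
CL = X̄̄ = 28.7945

28.795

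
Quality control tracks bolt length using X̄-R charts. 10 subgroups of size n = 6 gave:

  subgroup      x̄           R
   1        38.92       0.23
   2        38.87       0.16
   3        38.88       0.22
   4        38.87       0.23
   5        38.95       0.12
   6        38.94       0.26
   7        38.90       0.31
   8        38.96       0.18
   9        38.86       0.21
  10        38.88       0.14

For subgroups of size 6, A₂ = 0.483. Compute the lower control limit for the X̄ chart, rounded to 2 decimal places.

X̄̄ = (38.92 + 38.87 + 38.88 + 38.87 + 38.95 + 38.94 + 38.90 + 38.96 + 38.86 + 38.88) / 10 = 389.0300 / 10 = 38.9030
R̄ = (0.23 + 0.16 + 0.22 + 0.23 + 0.12 + 0.26 + 0.31 + 0.18 + 0.21 + 0.14) / 10 = 2.0600 / 10 = 0.2060
LCL = X̄̄ − A₂·R̄ = 38.9030 − 0.483 × 0.2060 = 38.8035

38.80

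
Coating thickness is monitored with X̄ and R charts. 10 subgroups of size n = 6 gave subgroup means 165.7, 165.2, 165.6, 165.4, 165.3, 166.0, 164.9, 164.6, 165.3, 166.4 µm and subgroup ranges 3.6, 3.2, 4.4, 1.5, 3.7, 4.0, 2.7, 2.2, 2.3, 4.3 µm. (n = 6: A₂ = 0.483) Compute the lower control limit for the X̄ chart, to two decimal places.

163.90

X̄̄ = (165.7 + 165.2 + 165.6 + 165.4 + 165.3 + 166.0 + 164.9 + 164.6 + 165.3 + 166.4) / 10 = 1654.4000 / 10 = 165.4400
R̄ = (3.6 + 3.2 + 4.4 + 1.5 + 3.7 + 4.0 + 2.7 + 2.2 + 2.3 + 4.3) / 10 = 31.9000 / 10 = 3.1900
LCL = X̄̄ − A₂·R̄ = 165.4400 − 0.483 × 3.1900 = 163.8992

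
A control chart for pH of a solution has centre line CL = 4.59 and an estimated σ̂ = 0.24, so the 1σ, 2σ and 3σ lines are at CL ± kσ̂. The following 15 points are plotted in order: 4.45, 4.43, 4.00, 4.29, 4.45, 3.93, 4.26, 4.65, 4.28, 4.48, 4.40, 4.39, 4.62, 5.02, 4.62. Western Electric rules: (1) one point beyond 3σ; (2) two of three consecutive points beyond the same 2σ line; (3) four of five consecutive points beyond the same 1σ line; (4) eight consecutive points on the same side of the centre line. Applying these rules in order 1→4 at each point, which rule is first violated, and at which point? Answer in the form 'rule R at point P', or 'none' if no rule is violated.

rule 3 at point 7

Zone of each point (C = within 1σ̂, B = 1σ̂–2σ̂, A = 2σ̂–3σ̂, * = beyond 3σ̂; sign = side of CL): 1:-C, 2:-C, 3:-A, 4:-B, 5:-C, 6:-A, 7:-B, 8:+C, 9:-B, 10:-C, 11:-C, 12:-C, 13:+C, 14:+B, 15:+C
Rule 3 (four of five consecutive points beyond the same 1σ limit) is satisfied at point 7.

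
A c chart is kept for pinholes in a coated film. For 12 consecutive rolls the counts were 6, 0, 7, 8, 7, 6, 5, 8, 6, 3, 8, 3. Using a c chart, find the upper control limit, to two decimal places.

12.67

c̄ = (6 + 0 + 7 + 8 + 7 + 6 + 5 + 8 + 6 + 3 + 8 + 3) / 12 = 67 / 12 = 5.5833
UCL = c̄ + 3√c̄ = 5.5833 + 3 × √5.5833 = 5.5833 + 3 × 2.3629 = 12.6721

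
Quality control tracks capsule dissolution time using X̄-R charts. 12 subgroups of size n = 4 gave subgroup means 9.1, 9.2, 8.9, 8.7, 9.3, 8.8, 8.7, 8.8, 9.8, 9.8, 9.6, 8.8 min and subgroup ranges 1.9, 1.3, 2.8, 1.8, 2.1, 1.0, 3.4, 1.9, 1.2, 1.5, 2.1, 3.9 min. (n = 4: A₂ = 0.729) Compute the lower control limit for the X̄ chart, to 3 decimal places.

X̄̄ = (9.1 + 9.2 + 8.9 + 8.7 + 9.3 + 8.8 + 8.7 + 8.8 + 9.8 + 9.8 + 9.6 + 8.8) / 12 = 109.5000 / 12 = 9.1250
R̄ = (1.9 + 1.3 + 2.8 + 1.8 + 2.1 + 1.0 + 3.4 + 1.9 + 1.2 + 1.5 + 2.1 + 3.9) / 12 = 24.9000 / 12 = 2.0750
LCL = X̄̄ − A₂·R̄ = 9.1250 − 0.729 × 2.0750 = 7.6123

7.612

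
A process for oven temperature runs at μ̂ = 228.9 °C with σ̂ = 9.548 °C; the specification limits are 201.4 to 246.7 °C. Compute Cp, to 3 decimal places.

Cp = (USL − LSL) / (6σ̂) = (246.7 − 201.4) / (6 × 9.548) = 45.3000 / 57.2880 = 0.7907

0.791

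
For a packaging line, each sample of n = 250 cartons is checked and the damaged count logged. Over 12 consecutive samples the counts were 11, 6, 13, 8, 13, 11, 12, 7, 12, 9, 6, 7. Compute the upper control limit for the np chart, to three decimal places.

p̄ = Σdᵢ / (k·n) = 115 / (12 × 250) = 0.03833
UCL = np̄ + 3·√(np̄(1−p̄)) = 9.5833 + 3 × √(9.5833×0.96167) = 9.5833 + 3 × 3.0358 = 18.6907

18.691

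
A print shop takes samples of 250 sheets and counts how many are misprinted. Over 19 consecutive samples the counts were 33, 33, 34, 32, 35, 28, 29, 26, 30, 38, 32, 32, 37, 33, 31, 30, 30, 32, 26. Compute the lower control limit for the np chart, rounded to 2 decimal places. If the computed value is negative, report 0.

15.86

p̄ = Σdᵢ / (k·n) = 601 / (19 × 250) = 0.12653
LCL = np̄ − 3·√(np̄(1−p̄)) = 31.6316 − 3 × 5.2564 = 15.8625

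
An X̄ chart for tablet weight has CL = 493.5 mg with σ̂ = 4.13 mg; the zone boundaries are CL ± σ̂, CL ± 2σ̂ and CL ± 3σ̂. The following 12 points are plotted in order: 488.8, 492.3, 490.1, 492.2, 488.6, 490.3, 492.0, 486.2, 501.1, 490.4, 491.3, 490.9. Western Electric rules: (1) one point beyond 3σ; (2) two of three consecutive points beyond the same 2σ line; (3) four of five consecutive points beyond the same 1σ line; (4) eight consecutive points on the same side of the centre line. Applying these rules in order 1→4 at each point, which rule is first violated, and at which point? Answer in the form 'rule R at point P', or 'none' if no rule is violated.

rule 4 at point 8

Zone of each point (C = within 1σ̂, B = 1σ̂–2σ̂, A = 2σ̂–3σ̂, * = beyond 3σ̂; sign = side of CL): 1:-B, 2:-C, 3:-C, 4:-C, 5:-B, 6:-C, 7:-C, 8:-B, 9:+B, 10:-C, 11:-C, 12:-C
Rule 4 (eight consecutive points on the same side of the centre line) is satisfied at point 8.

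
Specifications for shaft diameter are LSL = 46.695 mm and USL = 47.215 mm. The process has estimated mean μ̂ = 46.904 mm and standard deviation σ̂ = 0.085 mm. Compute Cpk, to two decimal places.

Cpu = (USL − μ̂) / (3σ̂) = (47.215 − 46.904) / (3 × 0.085) = 1.2196; Cpl = (μ̂ − LSL) / (3σ̂) = (46.904 − 46.695) / (3 × 0.085) = 0.8196; Cpk = min(Cpu, Cpl) = 0.8196

0.82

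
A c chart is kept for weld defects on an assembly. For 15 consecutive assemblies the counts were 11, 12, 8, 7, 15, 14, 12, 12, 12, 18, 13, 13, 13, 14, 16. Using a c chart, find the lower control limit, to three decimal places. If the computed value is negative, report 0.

1.990

c̄ = (11 + 12 + 8 + 7 + 15 + 14 + 12 + 12 + 12 + 18 + 13 + 13 + 13 + 14 + 16) / 15 = 190 / 15 = 12.6667
LCL = c̄ − 3√c̄ = 12.6667 − 3 × 3.5590 = 1.9896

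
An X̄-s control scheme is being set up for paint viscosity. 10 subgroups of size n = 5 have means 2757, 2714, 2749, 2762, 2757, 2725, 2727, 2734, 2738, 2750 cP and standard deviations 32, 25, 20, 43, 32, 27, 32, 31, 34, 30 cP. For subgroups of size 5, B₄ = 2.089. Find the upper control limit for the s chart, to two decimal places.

s̄ = (32 + 25 + 20 + 43 + 32 + 27 + 32 + 31 + 34 + 30) / 10 = 30.6000
UCL_s = B₄·s̄ = 2.089 × 30.6000 = 63.9234

63.92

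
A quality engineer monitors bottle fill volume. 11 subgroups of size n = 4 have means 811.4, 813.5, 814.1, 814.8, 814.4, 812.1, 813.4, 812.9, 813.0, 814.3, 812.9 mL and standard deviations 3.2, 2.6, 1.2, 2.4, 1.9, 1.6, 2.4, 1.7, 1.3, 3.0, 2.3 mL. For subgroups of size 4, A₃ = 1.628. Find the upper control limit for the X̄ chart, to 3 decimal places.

816.838

X̄̄ = (811.4 + 813.5 + 814.1 + 814.8 + 814.4 + 812.1 + 813.4 + 812.9 + 813.0 + 814.3 + 812.9) / 11 = 813.3455
s̄ = (3.2 + 2.6 + 1.2 + 2.4 + 1.9 + 1.6 + 2.4 + 1.7 + 1.3 + 3.0 + 2.3) / 11 = 2.1455
UCL = X̄̄ + A₃·s̄ = 813.3455 + 1.628 × 2.1455 = 816.8383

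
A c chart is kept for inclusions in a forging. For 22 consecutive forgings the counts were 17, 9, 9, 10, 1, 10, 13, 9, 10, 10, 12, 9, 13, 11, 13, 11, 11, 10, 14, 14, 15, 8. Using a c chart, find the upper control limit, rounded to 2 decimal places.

20.75

c̄ = (17 + 9 + 9 + 10 + 1 + 10 + 13 + 9 + 10 + 10 + 12 + 9 + 13 + 11 + 13 + 11 + 11 + 10 + 14 + 14 + 15 + 8) / 22 = 239 / 22 = 10.8636
UCL = c̄ + 3√c̄ = 10.8636 + 3 × √10.8636 = 10.8636 + 3 × 3.2960 = 20.7516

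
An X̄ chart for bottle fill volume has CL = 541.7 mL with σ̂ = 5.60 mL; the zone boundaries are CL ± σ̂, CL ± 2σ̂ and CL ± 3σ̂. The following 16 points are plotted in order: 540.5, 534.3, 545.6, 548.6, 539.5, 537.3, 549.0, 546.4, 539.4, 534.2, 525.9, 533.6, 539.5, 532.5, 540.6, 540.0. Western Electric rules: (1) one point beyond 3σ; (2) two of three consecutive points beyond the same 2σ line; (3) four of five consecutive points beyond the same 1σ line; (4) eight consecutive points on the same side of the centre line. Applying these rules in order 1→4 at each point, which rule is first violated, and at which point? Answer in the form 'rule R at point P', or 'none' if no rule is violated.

rule 3 at point 14

Zone of each point (C = within 1σ̂, B = 1σ̂–2σ̂, A = 2σ̂–3σ̂, * = beyond 3σ̂; sign = side of CL): 1:-C, 2:-B, 3:+C, 4:+B, 5:-C, 6:-C, 7:+B, 8:+C, 9:-C, 10:-B, 11:-A, 12:-B, 13:-C, 14:-B, 15:-C, 16:-C
Rule 3 (four of five consecutive points beyond the same 1σ limit) is satisfied at point 14.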